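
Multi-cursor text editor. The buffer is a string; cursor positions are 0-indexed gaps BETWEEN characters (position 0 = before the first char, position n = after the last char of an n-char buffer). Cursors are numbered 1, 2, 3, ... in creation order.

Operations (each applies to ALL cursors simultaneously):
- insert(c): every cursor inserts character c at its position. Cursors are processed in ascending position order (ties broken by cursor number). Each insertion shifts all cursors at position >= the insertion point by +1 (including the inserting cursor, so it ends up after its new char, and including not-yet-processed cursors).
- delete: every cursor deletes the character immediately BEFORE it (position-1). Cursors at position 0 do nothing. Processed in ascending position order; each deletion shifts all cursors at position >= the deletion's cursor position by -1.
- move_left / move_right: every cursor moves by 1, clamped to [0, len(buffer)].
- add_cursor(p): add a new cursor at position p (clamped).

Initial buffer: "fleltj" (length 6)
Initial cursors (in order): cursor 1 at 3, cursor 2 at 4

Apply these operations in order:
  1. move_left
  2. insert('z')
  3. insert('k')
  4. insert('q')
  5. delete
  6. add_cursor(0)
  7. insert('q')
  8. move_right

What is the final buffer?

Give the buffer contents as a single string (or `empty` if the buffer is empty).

After op 1 (move_left): buffer="fleltj" (len 6), cursors c1@2 c2@3, authorship ......
After op 2 (insert('z')): buffer="flzezltj" (len 8), cursors c1@3 c2@5, authorship ..1.2...
After op 3 (insert('k')): buffer="flzkezkltj" (len 10), cursors c1@4 c2@7, authorship ..11.22...
After op 4 (insert('q')): buffer="flzkqezkqltj" (len 12), cursors c1@5 c2@9, authorship ..111.222...
After op 5 (delete): buffer="flzkezkltj" (len 10), cursors c1@4 c2@7, authorship ..11.22...
After op 6 (add_cursor(0)): buffer="flzkezkltj" (len 10), cursors c3@0 c1@4 c2@7, authorship ..11.22...
After op 7 (insert('q')): buffer="qflzkqezkqltj" (len 13), cursors c3@1 c1@6 c2@10, authorship 3..111.222...
After op 8 (move_right): buffer="qflzkqezkqltj" (len 13), cursors c3@2 c1@7 c2@11, authorship 3..111.222...

Answer: qflzkqezkqltj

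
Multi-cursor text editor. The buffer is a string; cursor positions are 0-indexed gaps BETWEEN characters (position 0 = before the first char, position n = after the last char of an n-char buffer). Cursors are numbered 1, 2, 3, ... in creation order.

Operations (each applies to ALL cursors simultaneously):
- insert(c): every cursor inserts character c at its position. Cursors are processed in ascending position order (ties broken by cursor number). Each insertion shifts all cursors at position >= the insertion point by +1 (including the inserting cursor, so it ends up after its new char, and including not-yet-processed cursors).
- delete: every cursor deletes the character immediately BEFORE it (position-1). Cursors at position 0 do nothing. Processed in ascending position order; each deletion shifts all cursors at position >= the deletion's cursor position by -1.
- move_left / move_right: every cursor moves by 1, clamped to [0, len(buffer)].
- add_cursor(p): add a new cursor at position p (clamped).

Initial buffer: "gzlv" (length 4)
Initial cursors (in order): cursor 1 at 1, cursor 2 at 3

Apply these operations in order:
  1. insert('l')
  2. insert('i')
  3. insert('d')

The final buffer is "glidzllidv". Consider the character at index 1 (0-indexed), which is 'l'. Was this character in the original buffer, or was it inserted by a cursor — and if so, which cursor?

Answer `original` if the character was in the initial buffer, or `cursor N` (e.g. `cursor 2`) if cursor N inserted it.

After op 1 (insert('l')): buffer="glzllv" (len 6), cursors c1@2 c2@5, authorship .1..2.
After op 2 (insert('i')): buffer="glizlliv" (len 8), cursors c1@3 c2@7, authorship .11..22.
After op 3 (insert('d')): buffer="glidzllidv" (len 10), cursors c1@4 c2@9, authorship .111..222.
Authorship (.=original, N=cursor N): . 1 1 1 . . 2 2 2 .
Index 1: author = 1

Answer: cursor 1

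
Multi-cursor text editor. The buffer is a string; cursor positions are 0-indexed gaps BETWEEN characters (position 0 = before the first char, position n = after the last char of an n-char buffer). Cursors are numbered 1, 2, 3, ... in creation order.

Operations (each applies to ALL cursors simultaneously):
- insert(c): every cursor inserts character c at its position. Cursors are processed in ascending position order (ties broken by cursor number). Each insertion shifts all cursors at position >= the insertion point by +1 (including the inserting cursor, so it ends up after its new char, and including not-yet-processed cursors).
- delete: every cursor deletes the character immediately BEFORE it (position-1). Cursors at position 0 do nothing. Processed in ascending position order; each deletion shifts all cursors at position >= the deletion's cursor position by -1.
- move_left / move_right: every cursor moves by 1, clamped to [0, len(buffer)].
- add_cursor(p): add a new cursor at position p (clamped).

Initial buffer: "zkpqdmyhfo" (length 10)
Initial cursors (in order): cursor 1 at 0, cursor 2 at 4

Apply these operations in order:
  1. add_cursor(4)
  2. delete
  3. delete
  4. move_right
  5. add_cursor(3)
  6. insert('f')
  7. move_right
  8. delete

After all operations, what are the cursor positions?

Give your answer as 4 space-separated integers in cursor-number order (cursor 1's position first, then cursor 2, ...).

Answer: 2 2 2 4

Derivation:
After op 1 (add_cursor(4)): buffer="zkpqdmyhfo" (len 10), cursors c1@0 c2@4 c3@4, authorship ..........
After op 2 (delete): buffer="zkdmyhfo" (len 8), cursors c1@0 c2@2 c3@2, authorship ........
After op 3 (delete): buffer="dmyhfo" (len 6), cursors c1@0 c2@0 c3@0, authorship ......
After op 4 (move_right): buffer="dmyhfo" (len 6), cursors c1@1 c2@1 c3@1, authorship ......
After op 5 (add_cursor(3)): buffer="dmyhfo" (len 6), cursors c1@1 c2@1 c3@1 c4@3, authorship ......
After op 6 (insert('f')): buffer="dfffmyfhfo" (len 10), cursors c1@4 c2@4 c3@4 c4@7, authorship .123..4...
After op 7 (move_right): buffer="dfffmyfhfo" (len 10), cursors c1@5 c2@5 c3@5 c4@8, authorship .123..4...
After op 8 (delete): buffer="dfyffo" (len 6), cursors c1@2 c2@2 c3@2 c4@4, authorship .1.4..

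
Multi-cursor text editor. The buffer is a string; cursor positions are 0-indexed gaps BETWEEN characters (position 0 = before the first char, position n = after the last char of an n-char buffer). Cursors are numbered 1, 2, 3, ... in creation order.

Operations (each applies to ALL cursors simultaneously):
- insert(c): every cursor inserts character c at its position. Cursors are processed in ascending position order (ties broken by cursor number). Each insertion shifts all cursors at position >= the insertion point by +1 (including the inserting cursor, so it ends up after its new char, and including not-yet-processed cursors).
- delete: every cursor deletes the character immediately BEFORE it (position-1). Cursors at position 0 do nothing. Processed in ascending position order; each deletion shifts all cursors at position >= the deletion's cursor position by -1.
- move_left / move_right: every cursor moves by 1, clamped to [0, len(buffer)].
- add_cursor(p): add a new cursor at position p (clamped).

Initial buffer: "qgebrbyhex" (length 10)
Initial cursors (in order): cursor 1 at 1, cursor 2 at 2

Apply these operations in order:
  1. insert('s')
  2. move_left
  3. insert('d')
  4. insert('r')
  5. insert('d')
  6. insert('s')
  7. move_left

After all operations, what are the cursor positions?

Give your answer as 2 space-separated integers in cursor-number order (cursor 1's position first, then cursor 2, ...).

Answer: 4 10

Derivation:
After op 1 (insert('s')): buffer="qsgsebrbyhex" (len 12), cursors c1@2 c2@4, authorship .1.2........
After op 2 (move_left): buffer="qsgsebrbyhex" (len 12), cursors c1@1 c2@3, authorship .1.2........
After op 3 (insert('d')): buffer="qdsgdsebrbyhex" (len 14), cursors c1@2 c2@5, authorship .11.22........
After op 4 (insert('r')): buffer="qdrsgdrsebrbyhex" (len 16), cursors c1@3 c2@7, authorship .111.222........
After op 5 (insert('d')): buffer="qdrdsgdrdsebrbyhex" (len 18), cursors c1@4 c2@9, authorship .1111.2222........
After op 6 (insert('s')): buffer="qdrdssgdrdssebrbyhex" (len 20), cursors c1@5 c2@11, authorship .11111.22222........
After op 7 (move_left): buffer="qdrdssgdrdssebrbyhex" (len 20), cursors c1@4 c2@10, authorship .11111.22222........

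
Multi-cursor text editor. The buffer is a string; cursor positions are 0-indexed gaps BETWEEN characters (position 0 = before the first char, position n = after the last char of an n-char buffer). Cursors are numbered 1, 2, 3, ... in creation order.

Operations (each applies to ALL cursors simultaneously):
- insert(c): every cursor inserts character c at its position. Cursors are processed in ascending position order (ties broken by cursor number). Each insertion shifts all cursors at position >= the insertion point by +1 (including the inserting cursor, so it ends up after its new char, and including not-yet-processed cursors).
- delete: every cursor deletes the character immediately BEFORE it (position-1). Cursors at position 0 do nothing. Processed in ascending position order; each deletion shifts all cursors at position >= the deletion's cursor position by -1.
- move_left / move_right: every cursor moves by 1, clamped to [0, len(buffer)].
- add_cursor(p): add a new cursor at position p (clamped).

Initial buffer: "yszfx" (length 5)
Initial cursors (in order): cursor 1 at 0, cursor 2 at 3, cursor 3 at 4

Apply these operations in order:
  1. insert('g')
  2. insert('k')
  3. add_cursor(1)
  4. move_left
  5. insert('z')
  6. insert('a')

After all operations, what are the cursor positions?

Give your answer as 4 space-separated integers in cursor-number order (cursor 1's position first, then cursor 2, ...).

After op 1 (insert('g')): buffer="gyszgfgx" (len 8), cursors c1@1 c2@5 c3@7, authorship 1...2.3.
After op 2 (insert('k')): buffer="gkyszgkfgkx" (len 11), cursors c1@2 c2@7 c3@10, authorship 11...22.33.
After op 3 (add_cursor(1)): buffer="gkyszgkfgkx" (len 11), cursors c4@1 c1@2 c2@7 c3@10, authorship 11...22.33.
After op 4 (move_left): buffer="gkyszgkfgkx" (len 11), cursors c4@0 c1@1 c2@6 c3@9, authorship 11...22.33.
After op 5 (insert('z')): buffer="zgzkyszgzkfgzkx" (len 15), cursors c4@1 c1@3 c2@9 c3@13, authorship 4111...222.333.
After op 6 (insert('a')): buffer="zagzakyszgzakfgzakx" (len 19), cursors c4@2 c1@5 c2@12 c3@17, authorship 441111...2222.3333.

Answer: 5 12 17 2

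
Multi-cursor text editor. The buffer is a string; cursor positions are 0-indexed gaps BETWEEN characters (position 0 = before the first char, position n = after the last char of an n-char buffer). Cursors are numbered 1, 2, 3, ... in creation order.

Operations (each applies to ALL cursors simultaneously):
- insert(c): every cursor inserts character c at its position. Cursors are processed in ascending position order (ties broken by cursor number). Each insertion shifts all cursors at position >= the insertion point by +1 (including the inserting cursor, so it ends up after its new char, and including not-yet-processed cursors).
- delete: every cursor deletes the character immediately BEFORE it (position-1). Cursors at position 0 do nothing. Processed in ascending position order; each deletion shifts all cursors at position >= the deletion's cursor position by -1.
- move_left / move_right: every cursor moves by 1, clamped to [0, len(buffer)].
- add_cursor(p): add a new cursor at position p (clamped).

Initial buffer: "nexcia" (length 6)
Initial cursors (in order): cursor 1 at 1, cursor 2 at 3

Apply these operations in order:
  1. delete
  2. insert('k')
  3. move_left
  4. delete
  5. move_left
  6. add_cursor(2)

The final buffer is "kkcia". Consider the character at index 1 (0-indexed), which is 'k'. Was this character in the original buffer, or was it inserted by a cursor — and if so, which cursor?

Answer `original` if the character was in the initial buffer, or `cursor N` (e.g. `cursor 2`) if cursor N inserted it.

Answer: cursor 2

Derivation:
After op 1 (delete): buffer="ecia" (len 4), cursors c1@0 c2@1, authorship ....
After op 2 (insert('k')): buffer="kekcia" (len 6), cursors c1@1 c2@3, authorship 1.2...
After op 3 (move_left): buffer="kekcia" (len 6), cursors c1@0 c2@2, authorship 1.2...
After op 4 (delete): buffer="kkcia" (len 5), cursors c1@0 c2@1, authorship 12...
After op 5 (move_left): buffer="kkcia" (len 5), cursors c1@0 c2@0, authorship 12...
After op 6 (add_cursor(2)): buffer="kkcia" (len 5), cursors c1@0 c2@0 c3@2, authorship 12...
Authorship (.=original, N=cursor N): 1 2 . . .
Index 1: author = 2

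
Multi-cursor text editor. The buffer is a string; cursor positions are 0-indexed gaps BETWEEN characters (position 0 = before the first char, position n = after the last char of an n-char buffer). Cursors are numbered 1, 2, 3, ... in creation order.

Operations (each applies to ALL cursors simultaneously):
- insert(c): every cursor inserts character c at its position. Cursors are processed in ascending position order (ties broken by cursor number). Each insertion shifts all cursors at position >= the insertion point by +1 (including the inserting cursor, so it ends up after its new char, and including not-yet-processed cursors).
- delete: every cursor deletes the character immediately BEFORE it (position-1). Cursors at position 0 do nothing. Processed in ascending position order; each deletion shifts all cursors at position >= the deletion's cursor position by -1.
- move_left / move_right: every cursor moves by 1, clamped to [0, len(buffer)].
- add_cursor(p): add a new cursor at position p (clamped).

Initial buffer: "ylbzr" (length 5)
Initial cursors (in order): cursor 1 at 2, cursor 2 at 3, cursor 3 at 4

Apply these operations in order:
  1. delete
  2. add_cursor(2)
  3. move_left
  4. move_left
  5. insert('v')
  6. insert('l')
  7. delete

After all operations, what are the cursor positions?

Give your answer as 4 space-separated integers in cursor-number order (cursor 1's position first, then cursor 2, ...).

After op 1 (delete): buffer="yr" (len 2), cursors c1@1 c2@1 c3@1, authorship ..
After op 2 (add_cursor(2)): buffer="yr" (len 2), cursors c1@1 c2@1 c3@1 c4@2, authorship ..
After op 3 (move_left): buffer="yr" (len 2), cursors c1@0 c2@0 c3@0 c4@1, authorship ..
After op 4 (move_left): buffer="yr" (len 2), cursors c1@0 c2@0 c3@0 c4@0, authorship ..
After op 5 (insert('v')): buffer="vvvvyr" (len 6), cursors c1@4 c2@4 c3@4 c4@4, authorship 1234..
After op 6 (insert('l')): buffer="vvvvllllyr" (len 10), cursors c1@8 c2@8 c3@8 c4@8, authorship 12341234..
After op 7 (delete): buffer="vvvvyr" (len 6), cursors c1@4 c2@4 c3@4 c4@4, authorship 1234..

Answer: 4 4 4 4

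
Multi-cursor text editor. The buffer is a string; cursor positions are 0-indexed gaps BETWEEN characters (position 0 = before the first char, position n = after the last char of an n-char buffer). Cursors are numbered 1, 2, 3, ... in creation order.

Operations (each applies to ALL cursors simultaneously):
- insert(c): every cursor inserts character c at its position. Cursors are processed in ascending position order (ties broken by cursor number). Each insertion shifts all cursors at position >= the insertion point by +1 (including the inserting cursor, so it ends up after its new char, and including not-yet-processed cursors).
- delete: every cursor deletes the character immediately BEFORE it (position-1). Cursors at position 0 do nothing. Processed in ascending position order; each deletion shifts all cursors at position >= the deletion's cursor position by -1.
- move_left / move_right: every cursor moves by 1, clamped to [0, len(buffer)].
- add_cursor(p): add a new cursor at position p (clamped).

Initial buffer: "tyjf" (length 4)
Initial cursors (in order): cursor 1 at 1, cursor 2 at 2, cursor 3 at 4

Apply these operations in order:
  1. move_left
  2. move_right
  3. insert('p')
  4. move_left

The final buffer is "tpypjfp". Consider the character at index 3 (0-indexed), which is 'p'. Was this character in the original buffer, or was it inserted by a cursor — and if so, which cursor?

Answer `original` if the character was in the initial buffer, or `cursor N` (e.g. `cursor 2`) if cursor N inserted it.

After op 1 (move_left): buffer="tyjf" (len 4), cursors c1@0 c2@1 c3@3, authorship ....
After op 2 (move_right): buffer="tyjf" (len 4), cursors c1@1 c2@2 c3@4, authorship ....
After op 3 (insert('p')): buffer="tpypjfp" (len 7), cursors c1@2 c2@4 c3@7, authorship .1.2..3
After op 4 (move_left): buffer="tpypjfp" (len 7), cursors c1@1 c2@3 c3@6, authorship .1.2..3
Authorship (.=original, N=cursor N): . 1 . 2 . . 3
Index 3: author = 2

Answer: cursor 2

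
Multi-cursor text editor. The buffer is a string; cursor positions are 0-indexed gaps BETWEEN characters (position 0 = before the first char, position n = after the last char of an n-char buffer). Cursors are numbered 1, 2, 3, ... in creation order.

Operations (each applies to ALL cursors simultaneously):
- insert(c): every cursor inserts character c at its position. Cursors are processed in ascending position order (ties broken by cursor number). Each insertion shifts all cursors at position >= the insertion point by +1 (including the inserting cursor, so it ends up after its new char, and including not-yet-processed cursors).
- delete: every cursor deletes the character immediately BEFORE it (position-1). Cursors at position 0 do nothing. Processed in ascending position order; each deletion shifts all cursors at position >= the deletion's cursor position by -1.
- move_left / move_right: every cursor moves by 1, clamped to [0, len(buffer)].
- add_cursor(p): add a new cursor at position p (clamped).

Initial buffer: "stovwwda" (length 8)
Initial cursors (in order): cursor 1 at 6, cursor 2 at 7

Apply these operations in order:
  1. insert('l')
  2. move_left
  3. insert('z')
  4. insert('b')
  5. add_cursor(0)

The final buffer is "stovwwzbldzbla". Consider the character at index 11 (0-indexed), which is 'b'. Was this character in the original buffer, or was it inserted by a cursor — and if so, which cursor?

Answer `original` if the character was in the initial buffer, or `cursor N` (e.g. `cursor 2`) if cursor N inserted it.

After op 1 (insert('l')): buffer="stovwwldla" (len 10), cursors c1@7 c2@9, authorship ......1.2.
After op 2 (move_left): buffer="stovwwldla" (len 10), cursors c1@6 c2@8, authorship ......1.2.
After op 3 (insert('z')): buffer="stovwwzldzla" (len 12), cursors c1@7 c2@10, authorship ......11.22.
After op 4 (insert('b')): buffer="stovwwzbldzbla" (len 14), cursors c1@8 c2@12, authorship ......111.222.
After op 5 (add_cursor(0)): buffer="stovwwzbldzbla" (len 14), cursors c3@0 c1@8 c2@12, authorship ......111.222.
Authorship (.=original, N=cursor N): . . . . . . 1 1 1 . 2 2 2 .
Index 11: author = 2

Answer: cursor 2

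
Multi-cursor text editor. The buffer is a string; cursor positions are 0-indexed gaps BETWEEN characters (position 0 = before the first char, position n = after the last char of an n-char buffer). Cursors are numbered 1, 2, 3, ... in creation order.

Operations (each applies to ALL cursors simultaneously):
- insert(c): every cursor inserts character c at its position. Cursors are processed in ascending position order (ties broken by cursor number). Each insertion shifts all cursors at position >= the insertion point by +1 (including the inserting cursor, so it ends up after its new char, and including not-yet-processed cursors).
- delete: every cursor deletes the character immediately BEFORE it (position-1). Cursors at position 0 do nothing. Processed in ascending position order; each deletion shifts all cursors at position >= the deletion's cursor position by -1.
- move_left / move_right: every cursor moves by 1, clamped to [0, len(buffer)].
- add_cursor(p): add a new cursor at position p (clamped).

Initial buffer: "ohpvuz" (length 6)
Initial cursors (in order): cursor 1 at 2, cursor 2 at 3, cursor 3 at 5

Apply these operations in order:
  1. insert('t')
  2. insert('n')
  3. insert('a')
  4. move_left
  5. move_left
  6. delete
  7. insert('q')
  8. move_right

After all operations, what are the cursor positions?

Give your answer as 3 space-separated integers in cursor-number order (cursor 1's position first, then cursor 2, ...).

Answer: 4 8 13

Derivation:
After op 1 (insert('t')): buffer="ohtptvutz" (len 9), cursors c1@3 c2@5 c3@8, authorship ..1.2..3.
After op 2 (insert('n')): buffer="ohtnptnvutnz" (len 12), cursors c1@4 c2@7 c3@11, authorship ..11.22..33.
After op 3 (insert('a')): buffer="ohtnaptnavutnaz" (len 15), cursors c1@5 c2@9 c3@14, authorship ..111.222..333.
After op 4 (move_left): buffer="ohtnaptnavutnaz" (len 15), cursors c1@4 c2@8 c3@13, authorship ..111.222..333.
After op 5 (move_left): buffer="ohtnaptnavutnaz" (len 15), cursors c1@3 c2@7 c3@12, authorship ..111.222..333.
After op 6 (delete): buffer="ohnapnavunaz" (len 12), cursors c1@2 c2@5 c3@9, authorship ..11.22..33.
After op 7 (insert('q')): buffer="ohqnapqnavuqnaz" (len 15), cursors c1@3 c2@7 c3@12, authorship ..111.222..333.
After op 8 (move_right): buffer="ohqnapqnavuqnaz" (len 15), cursors c1@4 c2@8 c3@13, authorship ..111.222..333.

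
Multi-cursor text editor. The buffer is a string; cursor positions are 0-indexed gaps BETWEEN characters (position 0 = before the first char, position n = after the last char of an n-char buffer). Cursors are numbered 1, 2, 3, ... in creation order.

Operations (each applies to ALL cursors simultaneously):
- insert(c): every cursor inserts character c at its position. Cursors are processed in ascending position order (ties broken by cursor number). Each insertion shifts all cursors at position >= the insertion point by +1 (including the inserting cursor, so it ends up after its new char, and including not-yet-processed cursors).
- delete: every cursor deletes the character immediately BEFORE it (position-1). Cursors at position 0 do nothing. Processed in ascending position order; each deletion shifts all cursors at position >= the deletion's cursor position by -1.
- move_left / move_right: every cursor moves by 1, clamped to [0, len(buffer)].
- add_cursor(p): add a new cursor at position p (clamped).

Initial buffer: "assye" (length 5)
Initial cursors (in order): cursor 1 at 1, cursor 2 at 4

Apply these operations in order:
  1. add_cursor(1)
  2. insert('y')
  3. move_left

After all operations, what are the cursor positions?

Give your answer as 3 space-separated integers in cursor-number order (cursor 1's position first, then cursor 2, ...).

Answer: 2 6 2

Derivation:
After op 1 (add_cursor(1)): buffer="assye" (len 5), cursors c1@1 c3@1 c2@4, authorship .....
After op 2 (insert('y')): buffer="ayyssyye" (len 8), cursors c1@3 c3@3 c2@7, authorship .13...2.
After op 3 (move_left): buffer="ayyssyye" (len 8), cursors c1@2 c3@2 c2@6, authorship .13...2.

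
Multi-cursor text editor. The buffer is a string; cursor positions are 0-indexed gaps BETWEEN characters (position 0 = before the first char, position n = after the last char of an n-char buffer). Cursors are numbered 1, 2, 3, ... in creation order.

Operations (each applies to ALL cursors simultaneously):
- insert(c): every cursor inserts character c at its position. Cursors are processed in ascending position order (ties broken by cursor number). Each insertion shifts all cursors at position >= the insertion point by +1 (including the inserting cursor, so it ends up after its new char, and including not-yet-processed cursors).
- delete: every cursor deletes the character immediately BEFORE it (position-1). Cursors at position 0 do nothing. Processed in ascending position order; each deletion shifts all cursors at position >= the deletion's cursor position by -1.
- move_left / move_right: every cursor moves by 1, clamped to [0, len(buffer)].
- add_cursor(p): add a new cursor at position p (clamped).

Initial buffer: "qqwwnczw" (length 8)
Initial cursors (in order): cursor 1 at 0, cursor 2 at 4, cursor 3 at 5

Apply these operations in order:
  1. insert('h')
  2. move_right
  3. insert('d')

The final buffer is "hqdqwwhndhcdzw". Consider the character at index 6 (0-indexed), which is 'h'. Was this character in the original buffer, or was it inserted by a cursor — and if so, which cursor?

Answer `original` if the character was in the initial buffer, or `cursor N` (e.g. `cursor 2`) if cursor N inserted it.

Answer: cursor 2

Derivation:
After op 1 (insert('h')): buffer="hqqwwhnhczw" (len 11), cursors c1@1 c2@6 c3@8, authorship 1....2.3...
After op 2 (move_right): buffer="hqqwwhnhczw" (len 11), cursors c1@2 c2@7 c3@9, authorship 1....2.3...
After op 3 (insert('d')): buffer="hqdqwwhndhcdzw" (len 14), cursors c1@3 c2@9 c3@12, authorship 1.1...2.23.3..
Authorship (.=original, N=cursor N): 1 . 1 . . . 2 . 2 3 . 3 . .
Index 6: author = 2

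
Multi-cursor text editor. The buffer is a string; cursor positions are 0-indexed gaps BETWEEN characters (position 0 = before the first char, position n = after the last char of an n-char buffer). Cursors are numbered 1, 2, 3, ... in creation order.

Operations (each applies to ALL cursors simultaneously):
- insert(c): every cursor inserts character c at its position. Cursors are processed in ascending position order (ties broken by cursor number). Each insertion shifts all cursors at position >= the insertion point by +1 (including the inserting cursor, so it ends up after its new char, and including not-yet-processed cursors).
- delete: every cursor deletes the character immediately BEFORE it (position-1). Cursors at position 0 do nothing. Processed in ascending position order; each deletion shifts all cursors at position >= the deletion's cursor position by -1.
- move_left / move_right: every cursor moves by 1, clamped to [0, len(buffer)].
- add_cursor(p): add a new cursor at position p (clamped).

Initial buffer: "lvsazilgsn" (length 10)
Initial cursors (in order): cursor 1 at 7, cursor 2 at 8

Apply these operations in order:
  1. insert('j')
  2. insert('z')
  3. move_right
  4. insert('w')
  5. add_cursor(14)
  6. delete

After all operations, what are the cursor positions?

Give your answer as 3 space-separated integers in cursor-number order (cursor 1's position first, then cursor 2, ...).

After op 1 (insert('j')): buffer="lvsaziljgjsn" (len 12), cursors c1@8 c2@10, authorship .......1.2..
After op 2 (insert('z')): buffer="lvsaziljzgjzsn" (len 14), cursors c1@9 c2@12, authorship .......11.22..
After op 3 (move_right): buffer="lvsaziljzgjzsn" (len 14), cursors c1@10 c2@13, authorship .......11.22..
After op 4 (insert('w')): buffer="lvsaziljzgwjzswn" (len 16), cursors c1@11 c2@15, authorship .......11.122.2.
After op 5 (add_cursor(14)): buffer="lvsaziljzgwjzswn" (len 16), cursors c1@11 c3@14 c2@15, authorship .......11.122.2.
After op 6 (delete): buffer="lvsaziljzgjzn" (len 13), cursors c1@10 c2@12 c3@12, authorship .......11.22.

Answer: 10 12 12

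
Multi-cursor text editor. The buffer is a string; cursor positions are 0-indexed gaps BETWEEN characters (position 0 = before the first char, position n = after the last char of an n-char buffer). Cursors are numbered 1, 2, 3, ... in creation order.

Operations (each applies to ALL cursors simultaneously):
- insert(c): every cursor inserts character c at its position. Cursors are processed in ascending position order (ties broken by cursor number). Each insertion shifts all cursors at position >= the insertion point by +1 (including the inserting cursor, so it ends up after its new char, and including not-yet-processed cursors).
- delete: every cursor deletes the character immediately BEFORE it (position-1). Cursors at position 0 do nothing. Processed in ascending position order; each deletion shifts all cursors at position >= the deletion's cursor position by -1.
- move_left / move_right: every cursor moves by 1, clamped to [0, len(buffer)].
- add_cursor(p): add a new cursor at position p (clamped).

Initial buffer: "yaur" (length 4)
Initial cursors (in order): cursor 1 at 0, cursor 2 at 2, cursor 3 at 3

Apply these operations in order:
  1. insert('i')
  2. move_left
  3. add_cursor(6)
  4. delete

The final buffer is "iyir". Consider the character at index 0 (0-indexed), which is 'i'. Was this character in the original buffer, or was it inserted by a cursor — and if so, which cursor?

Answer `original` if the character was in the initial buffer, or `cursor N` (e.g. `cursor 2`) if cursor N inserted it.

Answer: cursor 1

Derivation:
After op 1 (insert('i')): buffer="iyaiuir" (len 7), cursors c1@1 c2@4 c3@6, authorship 1..2.3.
After op 2 (move_left): buffer="iyaiuir" (len 7), cursors c1@0 c2@3 c3@5, authorship 1..2.3.
After op 3 (add_cursor(6)): buffer="iyaiuir" (len 7), cursors c1@0 c2@3 c3@5 c4@6, authorship 1..2.3.
After op 4 (delete): buffer="iyir" (len 4), cursors c1@0 c2@2 c3@3 c4@3, authorship 1.2.
Authorship (.=original, N=cursor N): 1 . 2 .
Index 0: author = 1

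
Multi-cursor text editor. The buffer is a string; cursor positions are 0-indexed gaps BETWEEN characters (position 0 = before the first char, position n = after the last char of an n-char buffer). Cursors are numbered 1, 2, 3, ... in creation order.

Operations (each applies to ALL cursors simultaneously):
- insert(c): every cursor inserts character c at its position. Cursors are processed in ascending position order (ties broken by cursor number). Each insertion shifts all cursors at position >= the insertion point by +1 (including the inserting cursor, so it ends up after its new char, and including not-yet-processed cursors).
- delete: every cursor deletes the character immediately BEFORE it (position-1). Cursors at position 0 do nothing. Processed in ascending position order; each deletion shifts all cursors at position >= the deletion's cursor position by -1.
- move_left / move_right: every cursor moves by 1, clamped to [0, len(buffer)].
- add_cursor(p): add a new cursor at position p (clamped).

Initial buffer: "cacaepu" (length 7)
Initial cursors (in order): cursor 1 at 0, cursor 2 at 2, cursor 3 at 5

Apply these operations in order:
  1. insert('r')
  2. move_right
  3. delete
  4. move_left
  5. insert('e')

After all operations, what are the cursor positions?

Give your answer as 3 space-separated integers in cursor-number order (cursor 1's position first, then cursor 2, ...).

Answer: 1 4 8

Derivation:
After op 1 (insert('r')): buffer="rcarcaerpu" (len 10), cursors c1@1 c2@4 c3@8, authorship 1..2...3..
After op 2 (move_right): buffer="rcarcaerpu" (len 10), cursors c1@2 c2@5 c3@9, authorship 1..2...3..
After op 3 (delete): buffer="raraeru" (len 7), cursors c1@1 c2@3 c3@6, authorship 1.2..3.
After op 4 (move_left): buffer="raraeru" (len 7), cursors c1@0 c2@2 c3@5, authorship 1.2..3.
After op 5 (insert('e')): buffer="eraeraeeru" (len 10), cursors c1@1 c2@4 c3@8, authorship 11.22..33.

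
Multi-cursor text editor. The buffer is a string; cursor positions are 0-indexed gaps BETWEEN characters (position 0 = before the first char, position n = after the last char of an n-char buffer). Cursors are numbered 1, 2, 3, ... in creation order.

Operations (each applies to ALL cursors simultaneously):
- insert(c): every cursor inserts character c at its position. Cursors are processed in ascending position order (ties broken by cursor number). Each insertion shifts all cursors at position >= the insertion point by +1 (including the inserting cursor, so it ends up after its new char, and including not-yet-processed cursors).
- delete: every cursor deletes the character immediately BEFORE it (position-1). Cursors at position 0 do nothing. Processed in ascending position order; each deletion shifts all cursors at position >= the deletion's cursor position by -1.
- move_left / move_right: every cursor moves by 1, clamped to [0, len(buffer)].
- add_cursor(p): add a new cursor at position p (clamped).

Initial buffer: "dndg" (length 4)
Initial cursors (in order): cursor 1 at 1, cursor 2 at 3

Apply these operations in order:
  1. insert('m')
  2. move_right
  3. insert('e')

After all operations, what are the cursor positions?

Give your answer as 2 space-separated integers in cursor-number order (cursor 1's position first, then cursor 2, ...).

Answer: 4 8

Derivation:
After op 1 (insert('m')): buffer="dmndmg" (len 6), cursors c1@2 c2@5, authorship .1..2.
After op 2 (move_right): buffer="dmndmg" (len 6), cursors c1@3 c2@6, authorship .1..2.
After op 3 (insert('e')): buffer="dmnedmge" (len 8), cursors c1@4 c2@8, authorship .1.1.2.2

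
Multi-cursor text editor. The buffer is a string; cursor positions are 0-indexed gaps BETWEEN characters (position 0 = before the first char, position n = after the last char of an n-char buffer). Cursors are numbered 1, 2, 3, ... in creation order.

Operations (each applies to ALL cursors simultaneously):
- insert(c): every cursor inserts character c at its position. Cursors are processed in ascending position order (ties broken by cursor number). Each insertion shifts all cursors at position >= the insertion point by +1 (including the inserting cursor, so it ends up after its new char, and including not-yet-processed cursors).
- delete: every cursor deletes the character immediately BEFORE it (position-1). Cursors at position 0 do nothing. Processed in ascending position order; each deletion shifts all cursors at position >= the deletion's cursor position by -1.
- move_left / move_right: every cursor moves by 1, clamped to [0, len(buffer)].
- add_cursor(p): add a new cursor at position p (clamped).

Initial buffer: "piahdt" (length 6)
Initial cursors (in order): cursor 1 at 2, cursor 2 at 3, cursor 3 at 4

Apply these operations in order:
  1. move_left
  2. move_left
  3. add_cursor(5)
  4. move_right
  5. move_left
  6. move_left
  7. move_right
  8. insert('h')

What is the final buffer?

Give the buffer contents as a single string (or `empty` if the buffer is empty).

After op 1 (move_left): buffer="piahdt" (len 6), cursors c1@1 c2@2 c3@3, authorship ......
After op 2 (move_left): buffer="piahdt" (len 6), cursors c1@0 c2@1 c3@2, authorship ......
After op 3 (add_cursor(5)): buffer="piahdt" (len 6), cursors c1@0 c2@1 c3@2 c4@5, authorship ......
After op 4 (move_right): buffer="piahdt" (len 6), cursors c1@1 c2@2 c3@3 c4@6, authorship ......
After op 5 (move_left): buffer="piahdt" (len 6), cursors c1@0 c2@1 c3@2 c4@5, authorship ......
After op 6 (move_left): buffer="piahdt" (len 6), cursors c1@0 c2@0 c3@1 c4@4, authorship ......
After op 7 (move_right): buffer="piahdt" (len 6), cursors c1@1 c2@1 c3@2 c4@5, authorship ......
After op 8 (insert('h')): buffer="phhihahdht" (len 10), cursors c1@3 c2@3 c3@5 c4@9, authorship .12.3...4.

Answer: phhihahdht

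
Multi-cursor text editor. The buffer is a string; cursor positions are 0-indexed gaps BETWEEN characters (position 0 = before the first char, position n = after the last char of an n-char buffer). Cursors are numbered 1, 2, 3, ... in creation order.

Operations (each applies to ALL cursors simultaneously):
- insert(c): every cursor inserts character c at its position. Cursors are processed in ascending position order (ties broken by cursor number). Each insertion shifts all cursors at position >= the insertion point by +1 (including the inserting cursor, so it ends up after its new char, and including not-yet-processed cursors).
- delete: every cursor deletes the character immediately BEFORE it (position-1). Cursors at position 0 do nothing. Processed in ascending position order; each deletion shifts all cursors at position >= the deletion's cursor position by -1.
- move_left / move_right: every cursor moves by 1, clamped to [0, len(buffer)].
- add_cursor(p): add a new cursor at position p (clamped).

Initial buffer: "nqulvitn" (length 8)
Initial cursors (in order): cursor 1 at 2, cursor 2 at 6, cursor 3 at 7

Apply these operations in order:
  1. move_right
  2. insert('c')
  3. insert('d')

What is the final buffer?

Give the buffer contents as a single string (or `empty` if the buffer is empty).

After op 1 (move_right): buffer="nqulvitn" (len 8), cursors c1@3 c2@7 c3@8, authorship ........
After op 2 (insert('c')): buffer="nquclvitcnc" (len 11), cursors c1@4 c2@9 c3@11, authorship ...1....2.3
After op 3 (insert('d')): buffer="nqucdlvitcdncd" (len 14), cursors c1@5 c2@11 c3@14, authorship ...11....22.33

Answer: nqucdlvitcdncd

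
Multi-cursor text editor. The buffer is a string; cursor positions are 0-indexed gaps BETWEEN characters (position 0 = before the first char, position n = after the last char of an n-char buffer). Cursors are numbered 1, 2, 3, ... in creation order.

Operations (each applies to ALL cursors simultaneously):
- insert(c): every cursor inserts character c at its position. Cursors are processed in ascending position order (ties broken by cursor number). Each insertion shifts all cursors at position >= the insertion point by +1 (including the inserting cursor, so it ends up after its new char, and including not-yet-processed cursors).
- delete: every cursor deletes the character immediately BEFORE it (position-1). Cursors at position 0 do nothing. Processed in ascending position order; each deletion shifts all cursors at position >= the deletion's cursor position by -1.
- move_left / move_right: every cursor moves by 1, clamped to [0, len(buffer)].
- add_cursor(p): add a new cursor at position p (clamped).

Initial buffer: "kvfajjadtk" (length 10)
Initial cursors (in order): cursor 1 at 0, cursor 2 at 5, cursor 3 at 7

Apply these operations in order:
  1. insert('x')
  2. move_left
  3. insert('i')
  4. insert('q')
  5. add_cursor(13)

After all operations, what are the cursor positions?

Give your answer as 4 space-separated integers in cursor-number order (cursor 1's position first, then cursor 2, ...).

Answer: 2 10 15 13

Derivation:
After op 1 (insert('x')): buffer="xkvfajxjaxdtk" (len 13), cursors c1@1 c2@7 c3@10, authorship 1.....2..3...
After op 2 (move_left): buffer="xkvfajxjaxdtk" (len 13), cursors c1@0 c2@6 c3@9, authorship 1.....2..3...
After op 3 (insert('i')): buffer="ixkvfajixjaixdtk" (len 16), cursors c1@1 c2@8 c3@12, authorship 11.....22..33...
After op 4 (insert('q')): buffer="iqxkvfajiqxjaiqxdtk" (len 19), cursors c1@2 c2@10 c3@15, authorship 111.....222..333...
After op 5 (add_cursor(13)): buffer="iqxkvfajiqxjaiqxdtk" (len 19), cursors c1@2 c2@10 c4@13 c3@15, authorship 111.....222..333...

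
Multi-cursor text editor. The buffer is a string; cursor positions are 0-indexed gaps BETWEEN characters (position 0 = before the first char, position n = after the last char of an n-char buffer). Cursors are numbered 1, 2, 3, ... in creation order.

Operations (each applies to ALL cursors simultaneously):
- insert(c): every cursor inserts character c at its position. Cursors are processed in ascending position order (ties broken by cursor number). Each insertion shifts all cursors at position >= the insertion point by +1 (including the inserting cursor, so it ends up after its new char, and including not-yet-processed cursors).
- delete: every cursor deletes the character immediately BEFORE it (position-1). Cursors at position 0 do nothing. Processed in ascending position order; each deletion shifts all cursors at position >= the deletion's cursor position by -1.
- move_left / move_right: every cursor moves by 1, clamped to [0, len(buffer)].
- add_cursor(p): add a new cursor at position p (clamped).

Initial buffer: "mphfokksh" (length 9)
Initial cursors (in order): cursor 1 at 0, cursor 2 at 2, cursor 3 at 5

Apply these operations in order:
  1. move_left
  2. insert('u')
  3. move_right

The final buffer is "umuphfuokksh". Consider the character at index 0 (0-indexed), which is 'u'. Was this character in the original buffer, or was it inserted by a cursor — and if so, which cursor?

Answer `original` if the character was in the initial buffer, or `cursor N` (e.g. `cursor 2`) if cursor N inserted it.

Answer: cursor 1

Derivation:
After op 1 (move_left): buffer="mphfokksh" (len 9), cursors c1@0 c2@1 c3@4, authorship .........
After op 2 (insert('u')): buffer="umuphfuokksh" (len 12), cursors c1@1 c2@3 c3@7, authorship 1.2...3.....
After op 3 (move_right): buffer="umuphfuokksh" (len 12), cursors c1@2 c2@4 c3@8, authorship 1.2...3.....
Authorship (.=original, N=cursor N): 1 . 2 . . . 3 . . . . .
Index 0: author = 1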